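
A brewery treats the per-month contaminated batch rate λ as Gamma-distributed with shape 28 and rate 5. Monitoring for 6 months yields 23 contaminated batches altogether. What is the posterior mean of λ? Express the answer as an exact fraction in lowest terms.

51/11

Total count 23 over total exposure 6 months.
Posterior: α' = 28 + 23 = 51, β' = 5 + 6 = 11.
Posterior mean = α'/β' = 51/11.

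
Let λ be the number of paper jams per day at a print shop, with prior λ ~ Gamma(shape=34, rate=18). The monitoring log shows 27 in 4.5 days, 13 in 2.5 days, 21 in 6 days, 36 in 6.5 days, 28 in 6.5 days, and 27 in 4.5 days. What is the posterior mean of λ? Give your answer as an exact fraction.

372/97

Total count: 27 + 13 + 21 + 36 + 28 + 27 = 152.
Total exposure: 4.5 + 2.5 + 6 + 6.5 + 6.5 + 4.5 = 30.5 days.
By Gamma–Poisson conjugacy, the posterior is Gamma(α + Σx, β + Σt) = Gamma(34 + 152, 18 + 30.5) = Gamma(186, 97/2).
Posterior mean = α'/β' = 186/(97/2) = 372/97.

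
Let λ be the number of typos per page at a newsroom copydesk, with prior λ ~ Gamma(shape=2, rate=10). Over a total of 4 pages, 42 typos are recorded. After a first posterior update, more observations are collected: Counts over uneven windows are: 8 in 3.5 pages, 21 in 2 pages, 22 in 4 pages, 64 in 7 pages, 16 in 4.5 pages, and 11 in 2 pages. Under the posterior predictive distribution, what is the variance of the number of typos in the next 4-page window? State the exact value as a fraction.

30504/1369

Total count 42 over total exposure 4 pages.
After the first batch: Gamma(2 + 42, 10 + 4) = Gamma(44, 14).
Total count: 8 + 21 + 22 + 64 + 16 + 11 = 142.
Total exposure: 3.5 + 2 + 4 + 7 + 4.5 + 2 = 23 pages.
After the second batch: Gamma(44 + 142, 14 + 23) = Gamma(186, 37).
The posterior predictive for a window of length T is Negative Binomial with variance T·α'·(β'+T)/β'² = 4·186·41/1369 = 30504/1369.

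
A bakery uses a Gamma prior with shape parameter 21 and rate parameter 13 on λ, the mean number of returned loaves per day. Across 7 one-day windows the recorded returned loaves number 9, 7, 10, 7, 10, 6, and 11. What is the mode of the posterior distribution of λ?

4

Total count: 9 + 7 + 10 + 7 + 10 + 6 + 11 = 60.
Total exposure: 7 days.
Posterior: α' = 21 + 60 = 81, β' = 13 + 7 = 20.
Posterior mode = (α'−1)/β' = 80/20 = 4.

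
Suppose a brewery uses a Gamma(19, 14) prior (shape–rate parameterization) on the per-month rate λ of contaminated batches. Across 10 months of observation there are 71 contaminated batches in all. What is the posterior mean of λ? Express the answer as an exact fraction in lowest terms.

15/4

Total count 71 over total exposure 10 months.
Posterior: α' = 19 + 71 = 90, β' = 14 + 10 = 24.
Posterior mean = α'/β' = 90/24 = 15/4.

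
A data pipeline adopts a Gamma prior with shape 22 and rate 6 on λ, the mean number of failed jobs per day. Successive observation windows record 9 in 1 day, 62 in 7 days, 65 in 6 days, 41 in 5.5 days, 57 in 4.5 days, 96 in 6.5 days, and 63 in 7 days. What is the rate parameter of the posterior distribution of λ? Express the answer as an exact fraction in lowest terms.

Total count: 9 + 62 + 65 + 41 + 57 + 96 + 63 = 393.
Total exposure: 1 + 7 + 6 + 5.5 + 4.5 + 6.5 + 7 = 37.5 days.
Posterior: α' = 22 + 393 = 415, β' = 6 + 37.5 = 87/2.

87/2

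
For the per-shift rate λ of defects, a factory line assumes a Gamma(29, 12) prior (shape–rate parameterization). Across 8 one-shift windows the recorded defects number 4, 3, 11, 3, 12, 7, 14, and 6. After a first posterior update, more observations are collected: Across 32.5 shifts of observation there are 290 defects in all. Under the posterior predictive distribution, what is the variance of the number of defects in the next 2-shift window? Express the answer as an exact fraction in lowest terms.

165244/11025

Total count: 4 + 3 + 11 + 3 + 12 + 7 + 14 + 6 = 60.
Total exposure: 8 shifts.
After the first batch: Gamma(29 + 60, 12 + 8) = Gamma(89, 20).
Total count 290 over total exposure 32.5 shifts.
After the second batch: Gamma(89 + 290, 20 + 32.5) = Gamma(379, 105/2).
The posterior predictive for a window of length T is Negative Binomial with variance T·α'·(β'+T)/β'² = 2·379·(109/2)/(11025/4) = 165244/11025.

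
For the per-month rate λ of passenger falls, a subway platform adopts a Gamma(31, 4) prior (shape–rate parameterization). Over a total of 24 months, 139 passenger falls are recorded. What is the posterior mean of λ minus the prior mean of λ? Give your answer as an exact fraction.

-47/28

Total count 139 over total exposure 24 months.
Posterior: α' = 31 + 139 = 170, β' = 4 + 24 = 28.
Posterior mean = 170/28 = 85/14; prior mean = 31/4 = 31/4. Difference = 85/14 − 31/4 = -47/28.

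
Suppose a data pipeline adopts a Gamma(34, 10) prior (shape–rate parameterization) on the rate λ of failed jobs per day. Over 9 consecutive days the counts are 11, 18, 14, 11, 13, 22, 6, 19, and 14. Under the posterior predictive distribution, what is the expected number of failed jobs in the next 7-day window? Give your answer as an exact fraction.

Total count: 11 + 18 + 14 + 11 + 13 + 22 + 6 + 19 + 14 = 128.
Total exposure: 9 days.
Posterior: α' = 34 + 128 = 162, β' = 10 + 9 = 19.
Predictive mean over a 7-day window = T·E[λ|data] = 7·162/19 = 1134/19.

1134/19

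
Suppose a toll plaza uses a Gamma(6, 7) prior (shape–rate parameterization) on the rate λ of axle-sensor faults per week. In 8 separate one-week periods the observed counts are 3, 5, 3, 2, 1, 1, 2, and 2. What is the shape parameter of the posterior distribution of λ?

25

Total count: 3 + 5 + 3 + 2 + 1 + 1 + 2 + 2 = 19.
Total exposure: 8 weeks.
Gamma(α, β) with Poisson data over total exposure Σt gives posterior Gamma(α+Σx, β+Σt) = Gamma(25, 15).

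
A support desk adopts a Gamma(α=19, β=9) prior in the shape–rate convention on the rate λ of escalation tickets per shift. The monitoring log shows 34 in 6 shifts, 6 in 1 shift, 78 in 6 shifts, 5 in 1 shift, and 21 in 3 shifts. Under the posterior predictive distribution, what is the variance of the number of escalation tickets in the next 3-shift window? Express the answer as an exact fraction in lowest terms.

Total count: 34 + 6 + 78 + 5 + 21 = 144.
Total exposure: 6 + 1 + 6 + 1 + 3 = 17 shifts.
Posterior: α' = 19 + 144 = 163, β' = 9 + 17 = 26.
The posterior predictive for a window of length T is Negative Binomial with variance T·α'·(β'+T)/β'² = 3·163·29/676 = 14181/676.

14181/676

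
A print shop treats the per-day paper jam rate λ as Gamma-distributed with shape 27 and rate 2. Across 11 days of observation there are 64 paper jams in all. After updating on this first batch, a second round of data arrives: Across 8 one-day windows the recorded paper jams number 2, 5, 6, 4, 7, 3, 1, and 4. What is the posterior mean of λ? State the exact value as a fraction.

Total count 64 over total exposure 11 days.
After the first batch: Gamma(27 + 64, 2 + 11) = Gamma(91, 13).
Total count: 2 + 5 + 6 + 4 + 7 + 3 + 1 + 4 = 32.
Total exposure: 8 days.
After the second batch: Gamma(91 + 32, 13 + 8) = Gamma(123, 21).
Posterior mean = α'/β' = 123/21 = 41/7.

41/7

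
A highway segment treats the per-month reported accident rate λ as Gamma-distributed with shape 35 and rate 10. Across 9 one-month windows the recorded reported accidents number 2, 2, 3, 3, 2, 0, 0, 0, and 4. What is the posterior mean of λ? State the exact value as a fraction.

51/19

Total count: 2 + 2 + 3 + 3 + 2 + 0 + 0 + 0 + 4 = 16.
Total exposure: 9 months.
The Gamma prior is conjugate for the Poisson rate, so λ | data ~ Gamma(35+16, 10+9) = Gamma(51, 19).
Posterior mean = α'/β' = 51/19.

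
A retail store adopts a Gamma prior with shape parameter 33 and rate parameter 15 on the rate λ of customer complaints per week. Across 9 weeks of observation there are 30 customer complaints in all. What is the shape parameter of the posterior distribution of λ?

63

Total count 30 over total exposure 9 weeks.
Gamma(α, β) with Poisson data over total exposure Σt gives posterior Gamma(α+Σx, β+Σt) = Gamma(63, 24).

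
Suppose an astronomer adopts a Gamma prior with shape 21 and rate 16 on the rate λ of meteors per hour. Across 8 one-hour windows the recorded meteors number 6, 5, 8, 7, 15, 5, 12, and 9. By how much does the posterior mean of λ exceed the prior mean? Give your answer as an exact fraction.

Total count: 6 + 5 + 8 + 7 + 15 + 5 + 12 + 9 = 67.
Total exposure: 8 hours.
Conjugate update: add total count to the shape and total exposure to the rate, giving Gamma(88, 24).
Posterior mean = 88/24 = 11/3; prior mean = 21/16 = 21/16. Difference = 11/3 − 21/16 = 113/48.

113/48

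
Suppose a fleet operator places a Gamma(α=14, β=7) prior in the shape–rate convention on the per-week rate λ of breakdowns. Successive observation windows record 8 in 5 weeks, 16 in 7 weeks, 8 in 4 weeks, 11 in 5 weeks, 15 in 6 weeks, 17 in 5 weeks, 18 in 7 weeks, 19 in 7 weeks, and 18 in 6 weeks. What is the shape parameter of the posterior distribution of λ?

Total count: 8 + 16 + 8 + 11 + 15 + 17 + 18 + 19 + 18 = 130.
Total exposure: 5 + 7 + 4 + 5 + 6 + 5 + 7 + 7 + 6 = 52 weeks.
The Gamma prior is conjugate for the Poisson rate, so λ | data ~ Gamma(14+130, 7+52) = Gamma(144, 59).

144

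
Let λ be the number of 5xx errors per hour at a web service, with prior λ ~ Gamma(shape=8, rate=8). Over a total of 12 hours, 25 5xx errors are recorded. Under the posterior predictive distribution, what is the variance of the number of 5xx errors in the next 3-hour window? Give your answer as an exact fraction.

2277/400

Total count 25 over total exposure 12 hours.
The Gamma prior is conjugate for the Poisson rate, so λ | data ~ Gamma(8+25, 8+12) = Gamma(33, 20).
The posterior predictive for a window of length T is Negative Binomial with variance T·α'·(β'+T)/β'² = 3·33·23/400 = 2277/400.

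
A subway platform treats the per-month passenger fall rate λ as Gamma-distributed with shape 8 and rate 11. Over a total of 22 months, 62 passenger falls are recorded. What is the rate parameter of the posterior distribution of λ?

Total count 62 over total exposure 22 months.
Conjugate update: add total count to the shape and total exposure to the rate, giving Gamma(70, 33).

33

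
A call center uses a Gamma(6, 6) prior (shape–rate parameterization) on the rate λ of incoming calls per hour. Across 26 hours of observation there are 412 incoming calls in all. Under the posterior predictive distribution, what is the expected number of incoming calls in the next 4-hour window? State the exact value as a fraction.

Total count 412 over total exposure 26 hours.
Gamma(α, β) with Poisson data over total exposure Σt gives posterior Gamma(α+Σx, β+Σt) = Gamma(418, 32).
Predictive mean over a 4-hour window = T·E[λ|data] = 4·418/32 = 209/4.

209/4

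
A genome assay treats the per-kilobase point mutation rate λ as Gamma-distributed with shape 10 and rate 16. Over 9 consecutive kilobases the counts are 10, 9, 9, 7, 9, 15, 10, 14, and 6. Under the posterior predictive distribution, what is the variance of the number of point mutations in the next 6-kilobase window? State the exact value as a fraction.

Total count: 10 + 9 + 9 + 7 + 9 + 15 + 10 + 14 + 6 = 89.
Total exposure: 9 kilobases.
Gamma(α, β) with Poisson data over total exposure Σt gives posterior Gamma(α+Σx, β+Σt) = Gamma(99, 25).
The posterior predictive for a window of length T is Negative Binomial with variance T·α'·(β'+T)/β'² = 6·99·31/625 = 18414/625.

18414/625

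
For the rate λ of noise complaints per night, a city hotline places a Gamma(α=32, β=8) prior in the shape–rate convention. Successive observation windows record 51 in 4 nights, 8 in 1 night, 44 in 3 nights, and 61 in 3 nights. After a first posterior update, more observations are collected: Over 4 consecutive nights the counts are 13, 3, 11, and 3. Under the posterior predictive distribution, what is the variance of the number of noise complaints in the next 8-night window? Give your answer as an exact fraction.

56048/529

Total count: 51 + 8 + 44 + 61 = 164.
Total exposure: 4 + 1 + 3 + 3 = 11 nights.
After the first batch: Gamma(32 + 164, 8 + 11) = Gamma(196, 19).
Total count: 13 + 3 + 11 + 3 = 30.
Total exposure: 4 nights.
After the second batch: Gamma(196 + 30, 19 + 4) = Gamma(226, 23).
The posterior predictive for a window of length T is Negative Binomial with variance T·α'·(β'+T)/β'² = 8·226·31/529 = 56048/529.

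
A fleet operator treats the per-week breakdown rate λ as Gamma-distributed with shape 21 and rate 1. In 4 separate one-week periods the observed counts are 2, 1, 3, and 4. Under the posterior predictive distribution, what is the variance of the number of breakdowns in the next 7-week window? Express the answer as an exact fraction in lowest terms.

Total count: 2 + 1 + 3 + 4 = 10.
Total exposure: 4 weeks.
Posterior: α' = 21 + 10 = 31, β' = 1 + 4 = 5.
The posterior predictive for a window of length T is Negative Binomial with variance T·α'·(β'+T)/β'² = 7·31·12/25 = 2604/25.

2604/25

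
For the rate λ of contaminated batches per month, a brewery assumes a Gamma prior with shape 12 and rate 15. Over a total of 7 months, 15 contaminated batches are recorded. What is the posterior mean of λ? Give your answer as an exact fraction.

Total count 15 over total exposure 7 months.
Conjugate update: add total count to the shape and total exposure to the rate, giving Gamma(27, 22).
Posterior mean = α'/β' = 27/22.

27/22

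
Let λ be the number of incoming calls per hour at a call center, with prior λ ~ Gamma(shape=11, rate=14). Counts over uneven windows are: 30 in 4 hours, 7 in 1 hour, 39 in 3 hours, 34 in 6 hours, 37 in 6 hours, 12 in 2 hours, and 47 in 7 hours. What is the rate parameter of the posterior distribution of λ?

43

Total count: 30 + 7 + 39 + 34 + 37 + 12 + 47 = 206.
Total exposure: 4 + 1 + 3 + 6 + 6 + 2 + 7 = 29 hours.
Gamma(α, β) with Poisson data over total exposure Σt gives posterior Gamma(α+Σx, β+Σt) = Gamma(217, 43).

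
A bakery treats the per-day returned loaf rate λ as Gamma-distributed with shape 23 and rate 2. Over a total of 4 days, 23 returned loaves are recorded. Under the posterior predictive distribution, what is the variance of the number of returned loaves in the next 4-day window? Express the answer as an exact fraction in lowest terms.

460/9

Total count 23 over total exposure 4 days.
Posterior: α' = 23 + 23 = 46, β' = 2 + 4 = 6.
The posterior predictive for a window of length T is Negative Binomial with variance T·α'·(β'+T)/β'² = 4·46·10/36 = 460/9.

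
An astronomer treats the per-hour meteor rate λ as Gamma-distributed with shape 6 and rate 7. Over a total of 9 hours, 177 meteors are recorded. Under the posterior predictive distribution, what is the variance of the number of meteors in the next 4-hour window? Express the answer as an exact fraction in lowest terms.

915/16

Total count 177 over total exposure 9 hours.
The Gamma prior is conjugate for the Poisson rate, so λ | data ~ Gamma(6+177, 7+9) = Gamma(183, 16).
The posterior predictive for a window of length T is Negative Binomial with variance T·α'·(β'+T)/β'² = 4·183·20/256 = 915/16.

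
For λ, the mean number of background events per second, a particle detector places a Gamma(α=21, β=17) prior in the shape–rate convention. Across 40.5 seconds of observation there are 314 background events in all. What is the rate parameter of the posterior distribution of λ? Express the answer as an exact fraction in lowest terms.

Total count 314 over total exposure 40.5 seconds.
Gamma(α, β) with Poisson data over total exposure Σt gives posterior Gamma(α+Σx, β+Σt) = Gamma(335, 115/2).

115/2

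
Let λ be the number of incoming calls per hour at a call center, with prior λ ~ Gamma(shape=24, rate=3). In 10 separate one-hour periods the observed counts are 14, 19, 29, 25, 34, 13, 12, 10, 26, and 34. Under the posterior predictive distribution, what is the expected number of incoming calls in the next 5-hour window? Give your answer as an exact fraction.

1200/13

Total count: 14 + 19 + 29 + 25 + 34 + 13 + 12 + 10 + 26 + 34 = 216.
Total exposure: 10 hours.
The Gamma prior is conjugate for the Poisson rate, so λ | data ~ Gamma(24+216, 3+10) = Gamma(240, 13).
Predictive mean over a 5-hour window = T·E[λ|data] = 5·240/13 = 1200/13.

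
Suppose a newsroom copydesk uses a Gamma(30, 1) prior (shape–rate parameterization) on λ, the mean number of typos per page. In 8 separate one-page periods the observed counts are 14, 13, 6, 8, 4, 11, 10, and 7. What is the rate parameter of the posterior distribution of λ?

Total count: 14 + 13 + 6 + 8 + 4 + 11 + 10 + 7 = 73.
Total exposure: 8 pages.
Posterior: α' = 30 + 73 = 103, β' = 1 + 8 = 9.

9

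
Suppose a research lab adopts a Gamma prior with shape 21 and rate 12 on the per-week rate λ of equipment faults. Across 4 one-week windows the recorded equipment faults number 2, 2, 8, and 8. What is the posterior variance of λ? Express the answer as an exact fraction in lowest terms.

41/256

Total count: 2 + 2 + 8 + 8 = 20.
Total exposure: 4 weeks.
Gamma(α, β) with Poisson data over total exposure Σt gives posterior Gamma(α+Σx, β+Σt) = Gamma(41, 16).
Posterior variance = α'/β'² = 41/256.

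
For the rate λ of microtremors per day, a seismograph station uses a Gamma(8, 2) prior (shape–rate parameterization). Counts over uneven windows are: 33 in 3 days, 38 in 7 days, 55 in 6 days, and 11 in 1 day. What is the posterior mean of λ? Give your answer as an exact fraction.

Total count: 33 + 38 + 55 + 11 = 137.
Total exposure: 3 + 7 + 6 + 1 = 17 days.
Posterior: α' = 8 + 137 = 145, β' = 2 + 17 = 19.
Posterior mean = α'/β' = 145/19.

145/19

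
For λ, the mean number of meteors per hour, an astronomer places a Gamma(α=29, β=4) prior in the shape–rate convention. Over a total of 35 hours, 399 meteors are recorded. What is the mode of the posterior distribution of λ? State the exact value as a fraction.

427/39

Total count 399 over total exposure 35 hours.
By Gamma–Poisson conjugacy, the posterior is Gamma(α + Σx, β + Σt) = Gamma(29 + 399, 4 + 35) = Gamma(428, 39).
Posterior mode = (α'−1)/β' = 427/39.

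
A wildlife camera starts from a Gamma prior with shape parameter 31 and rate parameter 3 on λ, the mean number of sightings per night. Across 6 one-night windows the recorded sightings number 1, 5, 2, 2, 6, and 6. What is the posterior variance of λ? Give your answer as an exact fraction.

53/81

Total count: 1 + 5 + 2 + 2 + 6 + 6 = 22.
Total exposure: 6 nights.
Posterior: α' = 31 + 22 = 53, β' = 3 + 6 = 9.
Posterior variance = α'/β'² = 53/81.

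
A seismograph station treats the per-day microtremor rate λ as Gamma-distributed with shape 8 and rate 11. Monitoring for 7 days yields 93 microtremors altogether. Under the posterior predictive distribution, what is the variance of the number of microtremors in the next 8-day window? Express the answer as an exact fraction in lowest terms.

Total count 93 over total exposure 7 days.
Gamma(α, β) with Poisson data over total exposure Σt gives posterior Gamma(α+Σx, β+Σt) = Gamma(101, 18).
The posterior predictive for a window of length T is Negative Binomial with variance T·α'·(β'+T)/β'² = 8·101·26/324 = 5252/81.

5252/81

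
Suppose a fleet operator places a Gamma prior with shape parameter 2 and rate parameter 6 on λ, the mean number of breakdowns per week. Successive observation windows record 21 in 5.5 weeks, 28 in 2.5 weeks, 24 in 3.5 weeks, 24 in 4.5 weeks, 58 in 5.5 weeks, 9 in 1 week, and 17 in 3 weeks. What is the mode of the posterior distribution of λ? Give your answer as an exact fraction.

52/9

Total count: 21 + 28 + 24 + 24 + 58 + 9 + 17 = 181.
Total exposure: 5.5 + 2.5 + 3.5 + 4.5 + 5.5 + 1 + 3 = 25.5 weeks.
By Gamma–Poisson conjugacy, the posterior is Gamma(α + Σx, β + Σt) = Gamma(2 + 181, 6 + 25.5) = Gamma(183, 63/2).
Posterior mode = (α'−1)/β' = 182/(63/2) = 52/9.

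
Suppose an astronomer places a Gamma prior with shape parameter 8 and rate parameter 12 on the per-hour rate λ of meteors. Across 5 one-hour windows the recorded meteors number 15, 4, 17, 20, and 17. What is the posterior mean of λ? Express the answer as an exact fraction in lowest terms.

81/17

Total count: 15 + 4 + 17 + 20 + 17 = 73.
Total exposure: 5 hours.
Conjugate update: add total count to the shape and total exposure to the rate, giving Gamma(81, 17).
Posterior mean = α'/β' = 81/17.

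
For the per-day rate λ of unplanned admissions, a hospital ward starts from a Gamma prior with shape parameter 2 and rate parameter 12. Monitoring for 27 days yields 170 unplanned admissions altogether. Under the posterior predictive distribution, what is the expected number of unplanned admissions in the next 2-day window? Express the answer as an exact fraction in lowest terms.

Total count 170 over total exposure 27 days.
Gamma(α, β) with Poisson data over total exposure Σt gives posterior Gamma(α+Σx, β+Σt) = Gamma(172, 39).
Predictive mean over a 2-day window = T·E[λ|data] = 2·172/39 = 344/39.

344/39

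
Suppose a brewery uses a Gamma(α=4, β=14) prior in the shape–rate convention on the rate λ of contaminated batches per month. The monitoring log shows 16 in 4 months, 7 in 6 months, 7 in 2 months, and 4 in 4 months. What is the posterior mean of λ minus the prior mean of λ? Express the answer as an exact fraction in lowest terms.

103/105

Total count: 16 + 7 + 7 + 4 = 34.
Total exposure: 4 + 6 + 2 + 4 = 16 months.
By Gamma–Poisson conjugacy, the posterior is Gamma(α + Σx, β + Σt) = Gamma(4 + 34, 14 + 16) = Gamma(38, 30).
Posterior mean = 38/30 = 19/15; prior mean = 4/14 = 2/7. Difference = 19/15 − 2/7 = 103/105.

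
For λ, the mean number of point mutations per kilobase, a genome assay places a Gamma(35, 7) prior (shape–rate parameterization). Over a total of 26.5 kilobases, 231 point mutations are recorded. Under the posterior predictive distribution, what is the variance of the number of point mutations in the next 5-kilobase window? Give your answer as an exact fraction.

Total count 231 over total exposure 26.5 kilobases.
By Gamma–Poisson conjugacy, the posterior is Gamma(α + Σx, β + Σt) = Gamma(35 + 231, 7 + 26.5) = Gamma(266, 67/2).
The posterior predictive for a window of length T is Negative Binomial with variance T·α'·(β'+T)/β'² = 5·266·(77/2)/(4489/4) = 204820/4489.

204820/4489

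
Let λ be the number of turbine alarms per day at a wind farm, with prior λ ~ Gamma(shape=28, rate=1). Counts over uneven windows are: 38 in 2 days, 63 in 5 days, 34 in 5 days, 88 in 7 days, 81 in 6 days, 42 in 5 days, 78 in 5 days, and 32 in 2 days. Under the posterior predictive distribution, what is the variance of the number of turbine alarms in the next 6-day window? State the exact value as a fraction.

31944/361

Total count: 38 + 63 + 34 + 88 + 81 + 42 + 78 + 32 = 456.
Total exposure: 2 + 5 + 5 + 7 + 6 + 5 + 5 + 2 = 37 days.
Conjugate update: add total count to the shape and total exposure to the rate, giving Gamma(484, 38).
The posterior predictive for a window of length T is Negative Binomial with variance T·α'·(β'+T)/β'² = 6·484·44/1444 = 31944/361.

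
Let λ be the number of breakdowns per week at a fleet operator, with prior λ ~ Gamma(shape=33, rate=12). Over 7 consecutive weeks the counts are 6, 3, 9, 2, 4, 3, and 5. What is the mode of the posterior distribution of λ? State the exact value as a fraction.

Total count: 6 + 3 + 9 + 2 + 4 + 3 + 5 = 32.
Total exposure: 7 weeks.
By Gamma–Poisson conjugacy, the posterior is Gamma(α + Σx, β + Σt) = Gamma(33 + 32, 12 + 7) = Gamma(65, 19).
Posterior mode = (α'−1)/β' = 64/19.

64/19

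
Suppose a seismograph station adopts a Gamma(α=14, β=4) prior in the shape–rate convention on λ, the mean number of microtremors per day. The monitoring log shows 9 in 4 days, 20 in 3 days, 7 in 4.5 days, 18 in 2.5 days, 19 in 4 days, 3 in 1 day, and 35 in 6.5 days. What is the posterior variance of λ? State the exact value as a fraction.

Total count: 9 + 20 + 7 + 18 + 19 + 3 + 35 = 111.
Total exposure: 4 + 3 + 4.5 + 2.5 + 4 + 1 + 6.5 = 25.5 days.
Conjugate update: add total count to the shape and total exposure to the rate, giving Gamma(125, 59/2).
Posterior variance = α'/β'² = 125/(3481/4) = 500/3481.

500/3481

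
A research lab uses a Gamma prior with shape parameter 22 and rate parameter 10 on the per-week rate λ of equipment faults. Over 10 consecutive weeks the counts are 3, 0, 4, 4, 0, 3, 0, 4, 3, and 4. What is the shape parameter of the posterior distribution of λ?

47

Total count: 3 + 0 + 4 + 4 + 0 + 3 + 0 + 4 + 3 + 4 = 25.
Total exposure: 10 weeks.
By Gamma–Poisson conjugacy, the posterior is Gamma(α + Σx, β + Σt) = Gamma(22 + 25, 10 + 10) = Gamma(47, 20).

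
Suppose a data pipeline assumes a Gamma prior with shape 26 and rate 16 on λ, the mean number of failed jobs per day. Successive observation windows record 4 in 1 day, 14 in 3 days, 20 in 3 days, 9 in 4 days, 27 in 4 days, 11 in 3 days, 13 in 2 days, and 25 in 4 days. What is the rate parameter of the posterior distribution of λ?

Total count: 4 + 14 + 20 + 9 + 27 + 11 + 13 + 25 = 123.
Total exposure: 1 + 3 + 3 + 4 + 4 + 3 + 2 + 4 = 24 days.
Conjugate update: add total count to the shape and total exposure to the rate, giving Gamma(149, 40).

40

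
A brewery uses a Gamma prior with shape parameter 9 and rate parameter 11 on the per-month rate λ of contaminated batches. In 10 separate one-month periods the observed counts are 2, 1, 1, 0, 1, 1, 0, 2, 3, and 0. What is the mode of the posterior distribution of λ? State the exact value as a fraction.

Total count: 2 + 1 + 1 + 0 + 1 + 1 + 0 + 2 + 3 + 0 = 11.
Total exposure: 10 months.
The Gamma prior is conjugate for the Poisson rate, so λ | data ~ Gamma(9+11, 11+10) = Gamma(20, 21).
Posterior mode = (α'−1)/β' = 19/21.

19/21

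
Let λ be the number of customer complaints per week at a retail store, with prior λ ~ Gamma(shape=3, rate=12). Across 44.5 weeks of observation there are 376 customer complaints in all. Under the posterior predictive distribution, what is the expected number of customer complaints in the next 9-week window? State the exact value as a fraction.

Total count 376 over total exposure 44.5 weeks.
Gamma(α, β) with Poisson data over total exposure Σt gives posterior Gamma(α+Σx, β+Σt) = Gamma(379, 113/2).
Predictive mean over a 9-week window = T·E[λ|data] = 9·379/(113/2) = 6822/113.

6822/113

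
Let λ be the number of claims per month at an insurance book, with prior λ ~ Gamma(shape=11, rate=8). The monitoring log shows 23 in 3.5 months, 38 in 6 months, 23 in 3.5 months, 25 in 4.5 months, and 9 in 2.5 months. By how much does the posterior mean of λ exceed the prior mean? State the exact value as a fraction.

Total count: 23 + 38 + 23 + 25 + 9 = 118.
Total exposure: 3.5 + 6 + 3.5 + 4.5 + 2.5 = 20 months.
The Gamma prior is conjugate for the Poisson rate, so λ | data ~ Gamma(11+118, 8+20) = Gamma(129, 28).
Posterior mean = 129/28 = 129/28; prior mean = 11/8 = 11/8. Difference = 129/28 − 11/8 = 181/56.

181/56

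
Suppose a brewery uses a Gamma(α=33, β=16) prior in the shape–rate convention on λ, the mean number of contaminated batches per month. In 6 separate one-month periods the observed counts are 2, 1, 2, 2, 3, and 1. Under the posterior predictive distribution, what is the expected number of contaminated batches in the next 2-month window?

Total count: 2 + 1 + 2 + 2 + 3 + 1 = 11.
Total exposure: 6 months.
Posterior: α' = 33 + 11 = 44, β' = 16 + 6 = 22.
Predictive mean over a 2-month window = T·E[λ|data] = 2·44/22 = 4.

4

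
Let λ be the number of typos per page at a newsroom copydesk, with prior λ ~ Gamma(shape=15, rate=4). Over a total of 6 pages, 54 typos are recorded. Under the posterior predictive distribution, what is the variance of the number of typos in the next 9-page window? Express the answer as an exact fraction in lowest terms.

Total count 54 over total exposure 6 pages.
Gamma(α, β) with Poisson data over total exposure Σt gives posterior Gamma(α+Σx, β+Σt) = Gamma(69, 10).
The posterior predictive for a window of length T is Negative Binomial with variance T·α'·(β'+T)/β'² = 9·69·19/100 = 11799/100.

11799/100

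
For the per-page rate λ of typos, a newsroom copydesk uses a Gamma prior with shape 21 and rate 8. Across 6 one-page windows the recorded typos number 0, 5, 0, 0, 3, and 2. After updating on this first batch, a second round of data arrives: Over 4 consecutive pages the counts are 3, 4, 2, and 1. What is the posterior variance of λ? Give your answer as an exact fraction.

Total count: 0 + 5 + 0 + 0 + 3 + 2 = 10.
Total exposure: 6 pages.
After the first batch: Gamma(21 + 10, 8 + 6) = Gamma(31, 14).
Total count: 3 + 4 + 2 + 1 = 10.
Total exposure: 4 pages.
After the second batch: Gamma(31 + 10, 14 + 4) = Gamma(41, 18).
Posterior variance = α'/β'² = 41/324.

41/324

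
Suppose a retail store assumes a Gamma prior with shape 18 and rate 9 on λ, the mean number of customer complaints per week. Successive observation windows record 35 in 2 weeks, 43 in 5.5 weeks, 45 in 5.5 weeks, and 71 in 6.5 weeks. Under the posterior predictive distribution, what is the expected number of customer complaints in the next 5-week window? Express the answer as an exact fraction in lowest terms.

Total count: 35 + 43 + 45 + 71 = 194.
Total exposure: 2 + 5.5 + 5.5 + 6.5 = 19.5 weeks.
Conjugate update: add total count to the shape and total exposure to the rate, giving Gamma(212, 57/2).
Predictive mean over a 5-week window = T·E[λ|data] = 5·212/(57/2) = 2120/57.

2120/57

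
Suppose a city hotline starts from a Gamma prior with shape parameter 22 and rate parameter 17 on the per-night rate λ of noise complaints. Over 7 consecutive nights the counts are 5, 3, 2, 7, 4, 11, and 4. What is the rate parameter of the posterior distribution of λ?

Total count: 5 + 3 + 2 + 7 + 4 + 11 + 4 = 36.
Total exposure: 7 nights.
By Gamma–Poisson conjugacy, the posterior is Gamma(α + Σx, β + Σt) = Gamma(22 + 36, 17 + 7) = Gamma(58, 24).

24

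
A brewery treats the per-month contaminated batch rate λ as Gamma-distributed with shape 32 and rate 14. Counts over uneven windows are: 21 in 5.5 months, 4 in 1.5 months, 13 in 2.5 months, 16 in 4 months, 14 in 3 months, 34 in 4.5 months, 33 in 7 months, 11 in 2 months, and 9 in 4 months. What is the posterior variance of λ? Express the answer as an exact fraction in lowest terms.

187/2304

Total count: 21 + 4 + 13 + 16 + 14 + 34 + 33 + 11 + 9 = 155.
Total exposure: 5.5 + 1.5 + 2.5 + 4 + 3 + 4.5 + 7 + 2 + 4 = 34 months.
The Gamma prior is conjugate for the Poisson rate, so λ | data ~ Gamma(32+155, 14+34) = Gamma(187, 48).
Posterior variance = α'/β'² = 187/2304.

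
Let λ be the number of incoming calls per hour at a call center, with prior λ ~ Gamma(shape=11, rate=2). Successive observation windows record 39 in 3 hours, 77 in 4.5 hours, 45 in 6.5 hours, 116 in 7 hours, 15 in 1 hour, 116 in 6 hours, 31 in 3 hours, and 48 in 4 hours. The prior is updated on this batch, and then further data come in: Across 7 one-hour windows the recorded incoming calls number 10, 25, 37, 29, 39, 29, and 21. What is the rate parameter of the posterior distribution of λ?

Total count: 39 + 77 + 45 + 116 + 15 + 116 + 31 + 48 = 487.
Total exposure: 3 + 4.5 + 6.5 + 7 + 1 + 6 + 3 + 4 = 35 hours.
After the first batch: Gamma(11 + 487, 2 + 35) = Gamma(498, 37).
Total count: 10 + 25 + 37 + 29 + 39 + 29 + 21 = 190.
Total exposure: 7 hours.
After the second batch: Gamma(498 + 190, 37 + 7) = Gamma(688, 44).

44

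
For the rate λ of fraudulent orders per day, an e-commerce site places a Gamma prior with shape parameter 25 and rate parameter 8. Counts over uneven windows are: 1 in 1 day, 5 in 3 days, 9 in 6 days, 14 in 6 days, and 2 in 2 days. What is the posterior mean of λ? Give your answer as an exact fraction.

28/13

Total count: 1 + 5 + 9 + 14 + 2 = 31.
Total exposure: 1 + 3 + 6 + 6 + 2 = 18 days.
Posterior: α' = 25 + 31 = 56, β' = 8 + 18 = 26.
Posterior mean = α'/β' = 56/26 = 28/13.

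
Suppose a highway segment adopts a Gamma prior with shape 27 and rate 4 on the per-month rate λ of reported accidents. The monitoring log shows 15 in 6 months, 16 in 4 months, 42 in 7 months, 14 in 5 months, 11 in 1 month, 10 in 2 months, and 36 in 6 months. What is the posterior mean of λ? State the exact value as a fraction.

Total count: 15 + 16 + 42 + 14 + 11 + 10 + 36 = 144.
Total exposure: 6 + 4 + 7 + 5 + 1 + 2 + 6 = 31 months.
The Gamma prior is conjugate for the Poisson rate, so λ | data ~ Gamma(27+144, 4+31) = Gamma(171, 35).
Posterior mean = α'/β' = 171/35.

171/35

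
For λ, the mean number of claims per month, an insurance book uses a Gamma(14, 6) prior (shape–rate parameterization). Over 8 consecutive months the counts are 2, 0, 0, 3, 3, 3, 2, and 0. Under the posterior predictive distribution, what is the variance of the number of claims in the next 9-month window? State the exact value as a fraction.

5589/196

Total count: 2 + 0 + 0 + 3 + 3 + 3 + 2 + 0 = 13.
Total exposure: 8 months.
By Gamma–Poisson conjugacy, the posterior is Gamma(α + Σx, β + Σt) = Gamma(14 + 13, 6 + 8) = Gamma(27, 14).
The posterior predictive for a window of length T is Negative Binomial with variance T·α'·(β'+T)/β'² = 9·27·23/196 = 5589/196.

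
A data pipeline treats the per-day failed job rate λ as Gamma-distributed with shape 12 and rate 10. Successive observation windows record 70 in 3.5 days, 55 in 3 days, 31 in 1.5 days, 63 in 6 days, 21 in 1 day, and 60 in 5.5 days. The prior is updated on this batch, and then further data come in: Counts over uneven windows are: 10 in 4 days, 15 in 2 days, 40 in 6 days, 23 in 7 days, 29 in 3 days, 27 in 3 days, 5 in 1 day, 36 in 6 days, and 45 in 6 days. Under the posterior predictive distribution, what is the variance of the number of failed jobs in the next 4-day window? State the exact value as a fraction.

628720/18769

Total count: 70 + 55 + 31 + 63 + 21 + 60 = 300.
Total exposure: 3.5 + 3 + 1.5 + 6 + 1 + 5.5 = 20.5 days.
After the first batch: Gamma(12 + 300, 10 + 20.5) = Gamma(312, 61/2).
Total count: 10 + 15 + 40 + 23 + 29 + 27 + 5 + 36 + 45 = 230.
Total exposure: 4 + 2 + 6 + 7 + 3 + 3 + 1 + 6 + 6 = 38 days.
After the second batch: Gamma(312 + 230, 61/2 + 38) = Gamma(542, 137/2).
The posterior predictive for a window of length T is Negative Binomial with variance T·α'·(β'+T)/β'² = 4·542·(145/2)/(18769/4) = 628720/18769.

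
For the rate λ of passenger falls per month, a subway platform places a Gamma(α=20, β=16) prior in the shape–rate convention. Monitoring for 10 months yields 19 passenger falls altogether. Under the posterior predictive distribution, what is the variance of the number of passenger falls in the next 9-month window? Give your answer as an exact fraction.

Total count 19 over total exposure 10 months.
By Gamma–Poisson conjugacy, the posterior is Gamma(α + Σx, β + Σt) = Gamma(20 + 19, 16 + 10) = Gamma(39, 26).
The posterior predictive for a window of length T is Negative Binomial with variance T·α'·(β'+T)/β'² = 9·39·35/676 = 945/52.

945/52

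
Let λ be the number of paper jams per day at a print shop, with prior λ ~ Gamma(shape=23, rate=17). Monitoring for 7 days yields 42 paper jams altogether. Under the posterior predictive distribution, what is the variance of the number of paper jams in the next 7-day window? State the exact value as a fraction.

Total count 42 over total exposure 7 days.
Gamma(α, β) with Poisson data over total exposure Σt gives posterior Gamma(α+Σx, β+Σt) = Gamma(65, 24).
The posterior predictive for a window of length T is Negative Binomial with variance T·α'·(β'+T)/β'² = 7·65·31/576 = 14105/576.

14105/576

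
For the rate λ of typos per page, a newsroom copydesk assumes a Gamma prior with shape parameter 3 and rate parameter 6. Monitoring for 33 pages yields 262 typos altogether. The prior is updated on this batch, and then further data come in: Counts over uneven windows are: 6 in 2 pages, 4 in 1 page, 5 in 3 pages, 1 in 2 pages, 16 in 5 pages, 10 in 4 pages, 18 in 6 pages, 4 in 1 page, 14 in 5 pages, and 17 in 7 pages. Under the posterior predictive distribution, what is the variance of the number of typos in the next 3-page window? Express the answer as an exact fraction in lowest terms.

Total count 262 over total exposure 33 pages.
After the first batch: Gamma(3 + 262, 6 + 33) = Gamma(265, 39).
Total count: 6 + 4 + 5 + 1 + 16 + 10 + 18 + 4 + 14 + 17 = 95.
Total exposure: 2 + 1 + 3 + 2 + 5 + 4 + 6 + 1 + 5 + 7 = 36 pages.
After the second batch: Gamma(265 + 95, 39 + 36) = Gamma(360, 75).
The posterior predictive for a window of length T is Negative Binomial with variance T·α'·(β'+T)/β'² = 3·360·78/5625 = 1872/125.

1872/125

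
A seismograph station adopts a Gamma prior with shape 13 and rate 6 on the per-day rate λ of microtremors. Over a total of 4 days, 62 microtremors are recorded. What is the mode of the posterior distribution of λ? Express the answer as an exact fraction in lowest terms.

37/5

Total count 62 over total exposure 4 days.
The Gamma prior is conjugate for the Poisson rate, so λ | data ~ Gamma(13+62, 6+4) = Gamma(75, 10).
Posterior mode = (α'−1)/β' = 74/10 = 37/5.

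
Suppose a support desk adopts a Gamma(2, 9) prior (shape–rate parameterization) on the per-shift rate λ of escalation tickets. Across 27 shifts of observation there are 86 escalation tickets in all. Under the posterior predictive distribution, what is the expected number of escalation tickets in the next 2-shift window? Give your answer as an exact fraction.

Total count 86 over total exposure 27 shifts.
Posterior: α' = 2 + 86 = 88, β' = 9 + 27 = 36.
Predictive mean over a 2-shift window = T·E[λ|data] = 2·88/36 = 44/9.

44/9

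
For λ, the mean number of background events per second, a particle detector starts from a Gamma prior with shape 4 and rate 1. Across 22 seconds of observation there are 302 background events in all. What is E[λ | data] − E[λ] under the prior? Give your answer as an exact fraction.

Total count 302 over total exposure 22 seconds.
By Gamma–Poisson conjugacy, the posterior is Gamma(α + Σx, β + Σt) = Gamma(4 + 302, 1 + 22) = Gamma(306, 23).
Posterior mean = 306/23 = 306/23; prior mean = 4/1 = 4. Difference = 306/23 − 4 = 214/23.

214/23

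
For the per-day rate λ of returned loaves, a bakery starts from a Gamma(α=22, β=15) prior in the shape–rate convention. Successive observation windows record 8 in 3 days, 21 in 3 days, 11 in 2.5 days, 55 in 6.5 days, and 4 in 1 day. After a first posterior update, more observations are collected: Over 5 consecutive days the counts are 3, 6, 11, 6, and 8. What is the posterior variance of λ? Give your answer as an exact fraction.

155/1296

Total count: 8 + 21 + 11 + 55 + 4 = 99.
Total exposure: 3 + 3 + 2.5 + 6.5 + 1 = 16 days.
After the first batch: Gamma(22 + 99, 15 + 16) = Gamma(121, 31).
Total count: 3 + 6 + 11 + 6 + 8 = 34.
Total exposure: 5 days.
After the second batch: Gamma(121 + 34, 31 + 5) = Gamma(155, 36).
Posterior variance = α'/β'² = 155/1296.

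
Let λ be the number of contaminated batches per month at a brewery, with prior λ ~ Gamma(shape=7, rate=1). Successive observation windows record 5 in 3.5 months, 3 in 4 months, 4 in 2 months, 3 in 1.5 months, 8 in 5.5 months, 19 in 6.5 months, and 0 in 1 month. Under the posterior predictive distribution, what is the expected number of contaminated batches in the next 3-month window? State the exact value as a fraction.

147/25

Total count: 5 + 3 + 4 + 3 + 8 + 19 + 0 = 42.
Total exposure: 3.5 + 4 + 2 + 1.5 + 5.5 + 6.5 + 1 = 24 months.
The Gamma prior is conjugate for the Poisson rate, so λ | data ~ Gamma(7+42, 1+24) = Gamma(49, 25).
Predictive mean over a 3-month window = T·E[λ|data] = 3·49/25 = 147/25.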